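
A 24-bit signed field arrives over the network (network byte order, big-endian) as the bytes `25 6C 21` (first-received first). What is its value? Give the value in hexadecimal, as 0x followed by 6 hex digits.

0x256C21

Big-endian stores the most-significant byte at the lowest address.
The bytes are already most-significant first: 0x256C21.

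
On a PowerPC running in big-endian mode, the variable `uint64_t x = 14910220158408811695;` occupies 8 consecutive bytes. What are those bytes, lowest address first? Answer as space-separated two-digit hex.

CE EB BE 3C 80 D3 64 AF

14910220158408811695 in hexadecimal, padded to 64 bits, is 0xCEEBBE3C80D364AF.
Split into bytes (most-significant first): CE EB BE 3C 80 D3 64 AF.
In big-endian order the high byte comes first in memory.
So the memory order matches the most-significant-first order: CE EB BE 3C 80 D3 64 AF.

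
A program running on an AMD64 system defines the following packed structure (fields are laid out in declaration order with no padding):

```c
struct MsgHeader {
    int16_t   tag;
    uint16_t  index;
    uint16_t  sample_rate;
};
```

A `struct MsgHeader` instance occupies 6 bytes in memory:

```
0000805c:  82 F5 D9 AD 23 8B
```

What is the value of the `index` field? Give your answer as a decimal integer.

`index` follows `tag` (2 bytes), so it starts at byte offset 2 and occupies 2 bytes.
Bytes at offsets 2..3: D9 AD.
In little-endian order the low byte comes first in memory.
Reassemble most-significant byte first: AD D9 → 0xADD9.
0xADD9 = 44505.

44505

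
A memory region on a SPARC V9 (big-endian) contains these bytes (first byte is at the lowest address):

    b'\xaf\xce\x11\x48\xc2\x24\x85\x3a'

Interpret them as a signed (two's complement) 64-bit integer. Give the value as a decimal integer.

-5778662267677276870

Big-endian: lowest address holds the most-significant byte.
The bytes are already most-significant first: 0xAFCE1148C224853A.
Top bit is set, so as a signed 64-bit value this is 0xAFCE1148C224853A − 2^64 = -5778662267677276870.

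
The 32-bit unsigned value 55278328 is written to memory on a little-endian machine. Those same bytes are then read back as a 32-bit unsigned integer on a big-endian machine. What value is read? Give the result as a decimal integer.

55278328 in 32-bit hexadecimal is 0x034B7AF8.
Stored little-endian, the bytes at ascending addresses are F8 7A 4B 03.
Read back as big-endian, the last byte is least significant, giving 0xF87A4B03.
0xF87A4B03 = 4168764163.

4168764163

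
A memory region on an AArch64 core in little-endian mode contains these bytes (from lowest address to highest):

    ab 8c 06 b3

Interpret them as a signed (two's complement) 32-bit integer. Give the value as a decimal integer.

In little-endian order the low byte comes first in memory.
Reassemble most-significant byte first: B3 06 8C AB → 0xB3068CAB.
Top bit is set, so as a signed 32-bit value this is 0xB3068CAB − 2^32 = -1291416405.

-1291416405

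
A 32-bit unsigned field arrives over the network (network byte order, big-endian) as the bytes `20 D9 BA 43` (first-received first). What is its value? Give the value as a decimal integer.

551139907

Big-endian: lowest address holds the most-significant byte.
The bytes are already most-significant first: 0x20D9BA43.
0x20D9BA43 = 551139907.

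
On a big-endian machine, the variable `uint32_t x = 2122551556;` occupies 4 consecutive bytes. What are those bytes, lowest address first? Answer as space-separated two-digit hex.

2122551556 in hexadecimal, padded to 32 bits, is 0x7E839104.
Split into bytes (most-significant first): 7E 83 91 04.
In big-endian order the high byte comes first in memory.
So the memory order matches the most-significant-first order: 7E 83 91 04.

7E 83 91 04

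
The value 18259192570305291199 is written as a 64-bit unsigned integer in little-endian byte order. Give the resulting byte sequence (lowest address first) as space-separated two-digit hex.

18259192570305291199 in hexadecimal, padded to 64 bits, is 0xFD65AEE6BE7FA3BF.
Split into bytes (most-significant first): FD 65 AE E6 BE 7F A3 BF.
Little-endian: lowest address holds the least-significant byte.
So at ascending addresses the bytes are BF A3 7F BE E6 AE 65 FD.

BF A3 7F BE E6 AE 65 FD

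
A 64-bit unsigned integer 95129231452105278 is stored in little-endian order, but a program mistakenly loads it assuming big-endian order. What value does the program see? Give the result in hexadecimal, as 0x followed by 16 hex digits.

0x3E6A753088F75101

95129231452105278 in 64-bit hexadecimal is 0x0151F78830756A3E.
Stored little-endian, the bytes at ascending addresses are 3E 6A 75 30 88 F7 51 01.
Read back as big-endian, the last byte is least significant, giving 0x3E6A753088F75101.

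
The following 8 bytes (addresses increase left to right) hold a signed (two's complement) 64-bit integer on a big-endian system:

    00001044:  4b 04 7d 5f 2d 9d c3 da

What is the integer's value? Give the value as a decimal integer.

In big-endian order the high byte comes first in memory.
The bytes are already most-significant first: 0x4B047D5F2D9DC3DA.
0x4B047D5F2D9DC3DA = 5405583300492116954.

5405583300492116954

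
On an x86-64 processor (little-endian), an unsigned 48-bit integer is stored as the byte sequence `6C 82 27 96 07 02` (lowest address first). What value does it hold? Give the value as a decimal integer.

2231607198316

Little-endian stores the least-significant byte at the lowest address.
Reassemble most-significant byte first: 02 07 96 27 82 6C → 0x02079627826C.
0x02079627826C = 2231607198316.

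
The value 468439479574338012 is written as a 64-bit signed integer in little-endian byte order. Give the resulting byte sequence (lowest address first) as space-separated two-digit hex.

DC 19 CC 8A 39 3B 80 06

468439479574338012 in hexadecimal, padded to 64 bits, is 0x06803B398ACC19DC.
Split into bytes (most-significant first): 06 80 3B 39 8A CC 19 DC.
Little-endian stores the least-significant byte at the lowest address.
So at ascending addresses the bytes are DC 19 CC 8A 39 3B 80 06.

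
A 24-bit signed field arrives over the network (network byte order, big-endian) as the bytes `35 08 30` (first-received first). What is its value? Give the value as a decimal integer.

Big-endian stores the most-significant byte at the lowest address.
The bytes are already most-significant first: 0x350830.
0x350830 = 3475504.

3475504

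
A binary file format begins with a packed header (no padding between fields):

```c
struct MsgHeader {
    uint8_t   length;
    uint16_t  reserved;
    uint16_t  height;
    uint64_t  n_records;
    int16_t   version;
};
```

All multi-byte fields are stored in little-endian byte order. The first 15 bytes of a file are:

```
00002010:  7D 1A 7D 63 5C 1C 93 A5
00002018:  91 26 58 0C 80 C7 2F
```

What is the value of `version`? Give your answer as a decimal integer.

`version` follows `length` (1 B), `reserved` (2 B), `height` (2 B), `n_records` (8 B), so it starts at offset 1 + 2 + 2 + 8 = 13 and occupies 2 bytes.
Bytes at offsets 13..14: C7 2F.
Little-endian stores the least-significant byte at the lowest address.
Reassemble most-significant byte first: 2F C7 → 0x2FC7.
0x2FC7 = 12231.

12231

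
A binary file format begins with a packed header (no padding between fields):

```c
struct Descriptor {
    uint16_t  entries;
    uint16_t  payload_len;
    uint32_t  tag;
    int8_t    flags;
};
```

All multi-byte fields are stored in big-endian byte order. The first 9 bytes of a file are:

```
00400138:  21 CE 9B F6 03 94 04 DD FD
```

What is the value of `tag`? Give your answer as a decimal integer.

60032221

`tag` follows `entries` (2 B), `payload_len` (2 B), so it starts at offset 2 + 2 = 4 and occupies 4 bytes.
Bytes at offsets 4..7: 03 94 04 DD.
Big-endian stores the most-significant byte at the lowest address.
The bytes are already most-significant first: 0x039404DD.
0x039404DD = 60032221.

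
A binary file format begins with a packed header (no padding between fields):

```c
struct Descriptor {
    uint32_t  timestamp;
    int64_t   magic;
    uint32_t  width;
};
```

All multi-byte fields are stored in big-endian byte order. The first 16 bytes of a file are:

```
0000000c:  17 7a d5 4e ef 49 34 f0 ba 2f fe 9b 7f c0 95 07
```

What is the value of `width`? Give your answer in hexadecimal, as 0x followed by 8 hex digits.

`width` follows `timestamp` (4 B), `magic` (8 B), so it starts at offset 4 + 8 = 12 and occupies 4 bytes.
Bytes at offsets 12..15: 7F C0 95 07.
In big-endian order the high byte comes first in memory.
The bytes are already most-significant first: 0x7FC09507.

0x7FC09507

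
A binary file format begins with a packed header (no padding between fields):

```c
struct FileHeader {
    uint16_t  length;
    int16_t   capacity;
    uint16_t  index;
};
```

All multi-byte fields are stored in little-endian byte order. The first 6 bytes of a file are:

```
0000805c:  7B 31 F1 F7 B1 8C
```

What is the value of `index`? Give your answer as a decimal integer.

36017

`index` follows `length` (2 B), `capacity` (2 B), so it starts at offset 2 + 2 = 4 and occupies 2 bytes.
Bytes at offsets 4..5: B1 8C.
Little-endian: lowest address holds the least-significant byte.
Reassemble most-significant byte first: 8C B1 → 0x8CB1.
0x8CB1 = 36017.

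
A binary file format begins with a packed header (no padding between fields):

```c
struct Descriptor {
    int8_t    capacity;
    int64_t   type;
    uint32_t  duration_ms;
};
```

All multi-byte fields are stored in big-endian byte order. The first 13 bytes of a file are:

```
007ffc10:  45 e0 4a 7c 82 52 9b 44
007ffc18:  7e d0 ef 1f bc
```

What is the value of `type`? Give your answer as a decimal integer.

-2284876961763605378

`type` follows `capacity` (1 byte), so it starts at byte offset 1 and occupies 8 bytes.
Bytes at offsets 1..8: E0 4A 7C 82 52 9B 44 7E.
In big-endian order the high byte comes first in memory.
The bytes are already most-significant first: 0xE04A7C82529B447E.
Top bit is set, so as a signed 64-bit value this is 0xE04A7C82529B447E − 2^64 = -2284876961763605378.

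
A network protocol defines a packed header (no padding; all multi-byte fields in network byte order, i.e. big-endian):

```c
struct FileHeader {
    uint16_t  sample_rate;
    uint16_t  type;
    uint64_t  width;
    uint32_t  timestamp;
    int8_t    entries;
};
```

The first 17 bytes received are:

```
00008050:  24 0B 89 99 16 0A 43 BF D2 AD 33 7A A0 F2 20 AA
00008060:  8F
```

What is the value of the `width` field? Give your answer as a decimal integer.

`width` follows `sample_rate` (2 B), `type` (2 B), so it starts at offset 2 + 2 = 4 and occupies 8 bytes.
Bytes at offsets 4..11: 16 0A 43 BF D2 AD 33 7A.
In big-endian order the high byte comes first in memory.
The bytes are already most-significant first: 0x160A43BFD2AD337A.
0x160A43BFD2AD337A = 1588156309753901946.

1588156309753901946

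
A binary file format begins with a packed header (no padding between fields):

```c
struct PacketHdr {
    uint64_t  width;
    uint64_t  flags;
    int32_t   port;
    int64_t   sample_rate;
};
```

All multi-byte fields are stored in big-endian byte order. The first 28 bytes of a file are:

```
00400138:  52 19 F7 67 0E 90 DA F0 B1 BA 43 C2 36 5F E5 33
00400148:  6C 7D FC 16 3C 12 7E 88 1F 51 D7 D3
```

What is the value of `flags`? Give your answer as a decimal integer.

`flags` follows `width` (8 bytes), so it starts at byte offset 8 and occupies 8 bytes.
Bytes at offsets 8..15: B1 BA 43 C2 36 5F E5 33.
In big-endian order the high byte comes first in memory.
The bytes are already most-significant first: 0xB1BA43C2365FE533.
0xB1BA43C2365FE533 = 12806622991796397363.

12806622991796397363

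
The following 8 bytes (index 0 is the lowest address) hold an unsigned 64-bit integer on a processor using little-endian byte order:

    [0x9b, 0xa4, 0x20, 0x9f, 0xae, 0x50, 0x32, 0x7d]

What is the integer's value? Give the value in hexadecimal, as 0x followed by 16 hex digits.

0x7D3250AE9F20A49B

Little-endian: lowest address holds the least-significant byte.
Reassemble most-significant byte first: 7D 32 50 AE 9F 20 A4 9B → 0x7D3250AE9F20A49B.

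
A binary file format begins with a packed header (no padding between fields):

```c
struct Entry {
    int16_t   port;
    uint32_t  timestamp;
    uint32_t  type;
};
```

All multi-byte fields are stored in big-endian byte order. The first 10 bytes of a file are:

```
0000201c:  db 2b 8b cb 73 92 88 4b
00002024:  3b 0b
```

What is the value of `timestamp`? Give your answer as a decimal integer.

`timestamp` follows `port` (2 bytes), so it starts at byte offset 2 and occupies 4 bytes.
Bytes at offsets 2..5: 8B CB 73 92.
Big-endian: lowest address holds the most-significant byte.
The bytes are already most-significant first: 0x8BCB7392.
0x8BCB7392 = 2345366418.

2345366418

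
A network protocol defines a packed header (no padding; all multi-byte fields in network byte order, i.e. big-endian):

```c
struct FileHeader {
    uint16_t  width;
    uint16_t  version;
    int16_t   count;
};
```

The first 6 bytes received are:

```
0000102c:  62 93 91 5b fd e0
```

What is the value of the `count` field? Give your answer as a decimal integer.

`count` follows `width` (2 B), `version` (2 B), so it starts at offset 2 + 2 = 4 and occupies 2 bytes.
Bytes at offsets 4..5: FD E0.
Big-endian stores the most-significant byte at the lowest address.
The bytes are already most-significant first: 0xFDE0.
Top bit is set, so as a signed 16-bit value this is 0xFDE0 − 2^16 = -544.

-544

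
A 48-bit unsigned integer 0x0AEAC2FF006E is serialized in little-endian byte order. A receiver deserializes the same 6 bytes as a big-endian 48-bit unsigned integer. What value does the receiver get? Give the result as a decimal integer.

120950570019338

Stored little-endian, the bytes at ascending addresses are 6E 00 FF C2 EA 0A.
Read back as big-endian, the last byte is least significant, giving 0x6E00FFC2EA0A.
0x6E00FFC2EA0A = 120950570019338.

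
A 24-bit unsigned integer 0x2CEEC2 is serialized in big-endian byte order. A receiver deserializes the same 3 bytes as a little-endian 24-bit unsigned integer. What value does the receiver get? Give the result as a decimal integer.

12774956

Stored big-endian, the bytes at ascending addresses are 2C EE C2.
Read back as little-endian, the first byte is least significant, giving 0xC2EE2C.
0xC2EE2C = 12774956.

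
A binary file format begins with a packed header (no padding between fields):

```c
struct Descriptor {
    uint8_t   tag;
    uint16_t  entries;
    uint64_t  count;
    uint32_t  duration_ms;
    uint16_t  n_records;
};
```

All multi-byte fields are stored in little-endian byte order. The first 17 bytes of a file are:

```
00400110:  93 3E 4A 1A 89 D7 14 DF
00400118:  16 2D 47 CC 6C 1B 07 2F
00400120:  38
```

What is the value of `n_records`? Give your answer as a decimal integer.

14383

`n_records` follows `tag` (1 B), `entries` (2 B), `count` (8 B), `duration_ms` (4 B), so it starts at offset 1 + 2 + 8 + 4 = 15 and occupies 2 bytes.
Bytes at offsets 15..16: 2F 38.
Little-endian: lowest address holds the least-significant byte.
Reassemble most-significant byte first: 38 2F → 0x382F.
0x382F = 14383.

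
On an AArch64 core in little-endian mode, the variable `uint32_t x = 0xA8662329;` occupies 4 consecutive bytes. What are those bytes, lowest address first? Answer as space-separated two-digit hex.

Split into bytes (most-significant first): A8 66 23 29.
In little-endian order the low byte comes first in memory.
So at ascending addresses the bytes are 29 23 66 A8.

29 23 66 A8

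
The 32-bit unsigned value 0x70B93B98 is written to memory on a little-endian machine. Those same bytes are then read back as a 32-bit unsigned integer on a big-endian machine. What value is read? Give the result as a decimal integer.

2554050928

Stored little-endian, the bytes at ascending addresses are 98 3B B9 70.
Read back as big-endian, the last byte is least significant, giving 0x983BB970.
0x983BB970 = 2554050928.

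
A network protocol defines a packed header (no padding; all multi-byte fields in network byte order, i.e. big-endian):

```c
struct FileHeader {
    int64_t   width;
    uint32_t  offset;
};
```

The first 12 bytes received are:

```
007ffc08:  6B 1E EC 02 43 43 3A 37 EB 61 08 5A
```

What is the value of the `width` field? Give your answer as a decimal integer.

`width` is the first field, at byte offset 0, occupying 8 bytes.
Bytes at offsets 0..7: 6B 1E EC 02 43 43 3A 37.
Big-endian: lowest address holds the most-significant byte.
The bytes are already most-significant first: 0x6B1EEC0243433A37.
0x6B1EEC0243433A37 = 7718866305822177847.

7718866305822177847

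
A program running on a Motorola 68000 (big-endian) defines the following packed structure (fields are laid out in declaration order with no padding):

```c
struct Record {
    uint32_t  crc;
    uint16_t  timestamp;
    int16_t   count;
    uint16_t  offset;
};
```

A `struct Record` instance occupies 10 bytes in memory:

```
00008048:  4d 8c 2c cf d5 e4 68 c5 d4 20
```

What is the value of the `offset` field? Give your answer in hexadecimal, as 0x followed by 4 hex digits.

`offset` follows `crc` (4 B), `timestamp` (2 B), `count` (2 B), so it starts at offset 4 + 2 + 2 = 8 and occupies 2 bytes.
Bytes at offsets 8..9: D4 20.
In big-endian order the high byte comes first in memory.
The bytes are already most-significant first: 0xD420.

0xD420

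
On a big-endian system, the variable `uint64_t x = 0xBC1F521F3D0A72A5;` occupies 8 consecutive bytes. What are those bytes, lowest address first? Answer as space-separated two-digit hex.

BC 1F 52 1F 3D 0A 72 A5

Split into bytes (most-significant first): BC 1F 52 1F 3D 0A 72 A5.
Big-endian: lowest address holds the most-significant byte.
So the memory order matches the most-significant-first order: BC 1F 52 1F 3D 0A 72 A5.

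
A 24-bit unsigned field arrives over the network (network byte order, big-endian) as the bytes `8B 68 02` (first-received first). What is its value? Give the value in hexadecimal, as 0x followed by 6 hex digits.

0x8B6802

In big-endian order the high byte comes first in memory.
The bytes are already most-significant first: 0x8B6802.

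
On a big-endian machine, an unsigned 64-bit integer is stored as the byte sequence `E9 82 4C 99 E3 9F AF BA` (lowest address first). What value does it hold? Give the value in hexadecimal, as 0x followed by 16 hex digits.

Big-endian: lowest address holds the most-significant byte.
The bytes are already most-significant first: 0xE9824C99E39FAFBA.

0xE9824C99E39FAFBA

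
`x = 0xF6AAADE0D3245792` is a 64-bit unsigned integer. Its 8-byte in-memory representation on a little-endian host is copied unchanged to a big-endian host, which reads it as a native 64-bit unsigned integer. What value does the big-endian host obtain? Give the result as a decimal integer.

Stored little-endian, the bytes at ascending addresses are 92 57 24 D3 E0 AD AA F6.
Read back as big-endian, the last byte is least significant, giving 0x925724D3E0ADAAF6.
0x925724D3E0ADAAF6 = 10544937544937482998.

10544937544937482998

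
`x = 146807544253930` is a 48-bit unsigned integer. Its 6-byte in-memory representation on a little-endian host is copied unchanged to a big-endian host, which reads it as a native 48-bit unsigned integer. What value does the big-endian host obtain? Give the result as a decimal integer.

257893564384645

146807544253930 in 48-bit hexadecimal is 0x85854B868DEA.
Stored little-endian, the bytes at ascending addresses are EA 8D 86 4B 85 85.
Read back as big-endian, the last byte is least significant, giving 0xEA8D864B8585.
0xEA8D864B8585 = 257893564384645.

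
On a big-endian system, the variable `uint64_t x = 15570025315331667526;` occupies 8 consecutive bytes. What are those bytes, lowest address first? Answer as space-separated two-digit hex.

15570025315331667526 in hexadecimal, padded to 64 bits, is 0xD813D787E02EF646.
Split into bytes (most-significant first): D8 13 D7 87 E0 2E F6 46.
Big-endian stores the most-significant byte at the lowest address.
So the memory order matches the most-significant-first order: D8 13 D7 87 E0 2E F6 46.

D8 13 D7 87 E0 2E F6 46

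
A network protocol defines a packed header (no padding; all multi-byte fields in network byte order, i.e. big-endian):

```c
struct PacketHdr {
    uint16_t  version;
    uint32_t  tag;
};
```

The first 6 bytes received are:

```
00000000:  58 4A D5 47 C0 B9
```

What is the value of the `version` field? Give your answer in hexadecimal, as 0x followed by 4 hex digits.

`version` is the first field, at byte offset 0, occupying 2 bytes.
Bytes at offsets 0..1: 58 4A.
Big-endian stores the most-significant byte at the lowest address.
The bytes are already most-significant first: 0x584A.

0x584A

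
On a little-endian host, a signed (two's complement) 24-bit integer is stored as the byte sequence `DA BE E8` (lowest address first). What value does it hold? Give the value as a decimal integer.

Little-endian stores the least-significant byte at the lowest address.
Reassemble most-significant byte first: E8 BE DA → 0xE8BEDA.
Top bit is set, so as a signed 24-bit value this is 0xE8BEDA − 2^24 = -1524006.

-1524006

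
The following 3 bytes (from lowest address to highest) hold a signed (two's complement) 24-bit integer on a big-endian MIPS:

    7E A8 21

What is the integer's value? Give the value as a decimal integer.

Big-endian stores the most-significant byte at the lowest address.
The bytes are already most-significant first: 0x7EA821.
0x7EA821 = 8300577.

8300577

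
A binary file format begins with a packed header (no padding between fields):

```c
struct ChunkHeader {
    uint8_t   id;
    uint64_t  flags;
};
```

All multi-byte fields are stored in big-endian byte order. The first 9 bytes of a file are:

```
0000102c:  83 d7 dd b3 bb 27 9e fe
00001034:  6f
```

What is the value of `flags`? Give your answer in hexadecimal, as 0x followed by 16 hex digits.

`flags` follows `id` (1 byte), so it starts at byte offset 1 and occupies 8 bytes.
Bytes at offsets 1..8: D7 DD B3 BB 27 9E FE 6F.
Big-endian: lowest address holds the most-significant byte.
The bytes are already most-significant first: 0xD7DDB3BB279EFE6F.

0xD7DDB3BB279EFE6F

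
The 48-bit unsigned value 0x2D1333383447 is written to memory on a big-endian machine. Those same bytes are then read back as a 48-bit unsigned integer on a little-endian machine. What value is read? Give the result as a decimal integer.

78289606742829

Stored big-endian, the bytes at ascending addresses are 2D 13 33 38 34 47.
Read back as little-endian, the first byte is least significant, giving 0x47343833132D.
0x47343833132D = 78289606742829.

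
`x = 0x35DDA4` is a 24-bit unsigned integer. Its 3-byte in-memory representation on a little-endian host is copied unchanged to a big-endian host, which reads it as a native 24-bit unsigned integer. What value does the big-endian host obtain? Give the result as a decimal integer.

Stored little-endian, the bytes at ascending addresses are A4 DD 35.
Read back as big-endian, the last byte is least significant, giving 0xA4DD35.
0xA4DD35 = 10804533.

10804533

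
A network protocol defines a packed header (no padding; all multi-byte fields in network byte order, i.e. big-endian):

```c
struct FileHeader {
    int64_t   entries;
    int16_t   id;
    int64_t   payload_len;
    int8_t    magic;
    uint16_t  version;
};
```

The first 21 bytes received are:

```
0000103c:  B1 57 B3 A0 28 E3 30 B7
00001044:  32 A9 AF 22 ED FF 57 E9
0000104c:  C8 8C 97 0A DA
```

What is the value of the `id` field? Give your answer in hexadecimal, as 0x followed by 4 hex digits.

0x32A9

`id` follows `entries` (8 bytes), so it starts at byte offset 8 and occupies 2 bytes.
Bytes at offsets 8..9: 32 A9.
Big-endian: lowest address holds the most-significant byte.
The bytes are already most-significant first: 0x32A9.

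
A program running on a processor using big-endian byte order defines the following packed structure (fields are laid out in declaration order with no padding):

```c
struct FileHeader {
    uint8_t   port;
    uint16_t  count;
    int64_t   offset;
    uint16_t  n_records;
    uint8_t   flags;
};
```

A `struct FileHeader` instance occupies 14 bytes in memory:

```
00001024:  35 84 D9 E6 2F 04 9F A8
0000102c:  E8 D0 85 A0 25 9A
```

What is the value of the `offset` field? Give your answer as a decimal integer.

-1860263037300584315

`offset` follows `port` (1 B), `count` (2 B), so it starts at offset 1 + 2 = 3 and occupies 8 bytes.
Bytes at offsets 3..10: E6 2F 04 9F A8 E8 D0 85.
Big-endian stores the most-significant byte at the lowest address.
The bytes are already most-significant first: 0xE62F049FA8E8D085.
Top bit is set, so as a signed 64-bit value this is 0xE62F049FA8E8D085 − 2^64 = -1860263037300584315.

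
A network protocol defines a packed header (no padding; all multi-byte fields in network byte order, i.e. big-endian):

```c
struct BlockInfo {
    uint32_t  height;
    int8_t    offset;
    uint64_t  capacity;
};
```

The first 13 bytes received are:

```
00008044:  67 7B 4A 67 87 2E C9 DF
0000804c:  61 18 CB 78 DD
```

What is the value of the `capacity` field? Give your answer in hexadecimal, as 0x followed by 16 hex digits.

0x2EC9DF6118CB78DD

`capacity` follows `height` (4 B), `offset` (1 B), so it starts at offset 4 + 1 = 5 and occupies 8 bytes.
Bytes at offsets 5..12: 2E C9 DF 61 18 CB 78 DD.
Big-endian stores the most-significant byte at the lowest address.
The bytes are already most-significant first: 0x2EC9DF6118CB78DD.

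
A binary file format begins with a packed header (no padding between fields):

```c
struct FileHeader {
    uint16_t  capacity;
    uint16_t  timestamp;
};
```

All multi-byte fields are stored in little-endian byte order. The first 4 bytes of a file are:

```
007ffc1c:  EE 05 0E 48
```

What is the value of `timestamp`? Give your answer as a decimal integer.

18446

`timestamp` follows `capacity` (2 bytes), so it starts at byte offset 2 and occupies 2 bytes.
Bytes at offsets 2..3: 0E 48.
Little-endian stores the least-significant byte at the lowest address.
Reassemble most-significant byte first: 48 0E → 0x480E.
0x480E = 18446.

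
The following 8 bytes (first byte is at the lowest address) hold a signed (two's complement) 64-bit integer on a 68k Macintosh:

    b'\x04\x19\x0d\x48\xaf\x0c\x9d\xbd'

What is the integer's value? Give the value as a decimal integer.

295281856395124157

In big-endian order the high byte comes first in memory.
The bytes are already most-significant first: 0x04190D48AF0C9DBD.
0x04190D48AF0C9DBD = 295281856395124157.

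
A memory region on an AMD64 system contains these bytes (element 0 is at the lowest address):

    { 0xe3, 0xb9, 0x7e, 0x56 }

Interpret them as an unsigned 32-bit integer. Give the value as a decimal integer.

1451145699

In little-endian order the low byte comes first in memory.
Reassemble most-significant byte first: 56 7E B9 E3 → 0x567EB9E3.
0x567EB9E3 = 1451145699.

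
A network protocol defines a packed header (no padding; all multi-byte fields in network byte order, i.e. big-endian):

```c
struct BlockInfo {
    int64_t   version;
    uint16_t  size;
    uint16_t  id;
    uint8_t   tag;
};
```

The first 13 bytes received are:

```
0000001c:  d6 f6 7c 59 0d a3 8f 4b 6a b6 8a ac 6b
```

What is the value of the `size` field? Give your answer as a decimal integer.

27318

`size` follows `version` (8 bytes), so it starts at byte offset 8 and occupies 2 bytes.
Bytes at offsets 8..9: 6A B6.
In big-endian order the high byte comes first in memory.
The bytes are already most-significant first: 0x6AB6.
0x6AB6 = 27318.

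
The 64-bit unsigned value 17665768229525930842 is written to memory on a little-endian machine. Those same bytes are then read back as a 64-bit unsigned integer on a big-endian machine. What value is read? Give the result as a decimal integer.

17665768229525930842 in 64-bit hexadecimal is 0xF5296A9B8546435A.
Stored little-endian, the bytes at ascending addresses are 5A 43 46 85 9B 6A 29 F5.
Read back as big-endian, the last byte is least significant, giving 0x5A4346859B6A29F5.
0x5A4346859B6A29F5 = 6504119826505148917.

6504119826505148917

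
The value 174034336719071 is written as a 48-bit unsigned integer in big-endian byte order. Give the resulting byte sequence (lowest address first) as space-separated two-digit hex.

174034336719071 in hexadecimal, padded to 48 bits, is 0x9E4886D1A0DF.
Split into bytes (most-significant first): 9E 48 86 D1 A0 DF.
In big-endian order the high byte comes first in memory.
So the memory order matches the most-significant-first order: 9E 48 86 D1 A0 DF.

9E 48 86 D1 A0 DF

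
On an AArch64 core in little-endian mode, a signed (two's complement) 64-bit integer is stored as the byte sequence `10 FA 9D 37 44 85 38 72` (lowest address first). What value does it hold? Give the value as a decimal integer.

8230474847056951824

Little-endian: lowest address holds the least-significant byte.
Reassemble most-significant byte first: 72 38 85 44 37 9D FA 10 → 0x72388544379DFA10.
0x72388544379DFA10 = 8230474847056951824.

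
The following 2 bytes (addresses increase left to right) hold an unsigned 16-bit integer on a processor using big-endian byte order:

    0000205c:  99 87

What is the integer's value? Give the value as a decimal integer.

In big-endian order the high byte comes first in memory.
The bytes are already most-significant first: 0x9987.
0x9987 = 39303.

39303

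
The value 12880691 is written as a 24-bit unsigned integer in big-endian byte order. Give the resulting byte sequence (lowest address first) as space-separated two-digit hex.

C4 8B 33

12880691 in hexadecimal, padded to 24 bits, is 0xC48B33.
Split into bytes (most-significant first): C4 8B 33.
Big-endian stores the most-significant byte at the lowest address.
So the memory order matches the most-significant-first order: C4 8B 33.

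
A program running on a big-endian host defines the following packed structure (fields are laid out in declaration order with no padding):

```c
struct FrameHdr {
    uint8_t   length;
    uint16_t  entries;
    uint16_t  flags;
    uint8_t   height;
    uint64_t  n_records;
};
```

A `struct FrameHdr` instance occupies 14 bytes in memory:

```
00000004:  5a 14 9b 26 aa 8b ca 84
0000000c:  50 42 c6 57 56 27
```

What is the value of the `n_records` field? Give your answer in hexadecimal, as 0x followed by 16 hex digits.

0xCA845042C6575627

`n_records` follows `length` (1 B), `entries` (2 B), `flags` (2 B), `height` (1 B), so it starts at offset 1 + 2 + 2 + 1 = 6 and occupies 8 bytes.
Bytes at offsets 6..13: CA 84 50 42 C6 57 56 27.
Big-endian stores the most-significant byte at the lowest address.
The bytes are already most-significant first: 0xCA845042C6575627.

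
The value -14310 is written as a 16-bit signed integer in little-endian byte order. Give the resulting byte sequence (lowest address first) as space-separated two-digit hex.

Two's complement of -14310 in 16 bits: 14310 = 0x37E6; invert → 0xC819; add 1 → 0xC81A.
Split into bytes (most-significant first): C8 1A.
Little-endian stores the least-significant byte at the lowest address.
So at ascending addresses the bytes are 1A C8.

1A C8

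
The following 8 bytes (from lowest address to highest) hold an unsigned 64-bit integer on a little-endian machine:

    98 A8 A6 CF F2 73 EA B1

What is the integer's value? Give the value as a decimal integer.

Little-endian stores the least-significant byte at the lowest address.
Reassemble most-significant byte first: B1 EA 73 F2 CF A6 A8 98 → 0xB1EA73F2CFA6A898.
0xB1EA73F2CFA6A898 = 12820186775966623896.

12820186775966623896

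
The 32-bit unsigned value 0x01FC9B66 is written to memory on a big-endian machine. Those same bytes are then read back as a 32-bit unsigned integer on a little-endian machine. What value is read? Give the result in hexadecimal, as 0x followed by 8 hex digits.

Stored big-endian, the bytes at ascending addresses are 01 FC 9B 66.
Read back as little-endian, the first byte is least significant, giving 0x669BFC01.

0x669BFC01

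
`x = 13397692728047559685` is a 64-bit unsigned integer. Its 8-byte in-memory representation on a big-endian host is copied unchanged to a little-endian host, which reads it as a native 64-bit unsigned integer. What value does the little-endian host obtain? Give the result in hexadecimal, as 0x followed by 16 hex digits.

0x05E41B598D2AEEB9

13397692728047559685 in 64-bit hexadecimal is 0xB9EE2A8D591BE405.
Stored big-endian, the bytes at ascending addresses are B9 EE 2A 8D 59 1B E4 05.
Read back as little-endian, the first byte is least significant, giving 0x05E41B598D2AEEB9.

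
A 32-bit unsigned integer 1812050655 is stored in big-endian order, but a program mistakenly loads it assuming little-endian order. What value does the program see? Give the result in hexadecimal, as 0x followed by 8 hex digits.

0xDFB2016C

1812050655 in 32-bit hexadecimal is 0x6C01B2DF.
Stored big-endian, the bytes at ascending addresses are 6C 01 B2 DF.
Read back as little-endian, the first byte is least significant, giving 0xDFB2016C.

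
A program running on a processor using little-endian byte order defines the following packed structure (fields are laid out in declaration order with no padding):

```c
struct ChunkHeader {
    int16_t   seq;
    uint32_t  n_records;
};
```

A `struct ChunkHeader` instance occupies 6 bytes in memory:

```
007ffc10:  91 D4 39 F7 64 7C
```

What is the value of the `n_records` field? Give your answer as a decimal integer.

2086991673

`n_records` follows `seq` (2 bytes), so it starts at byte offset 2 and occupies 4 bytes.
Bytes at offsets 2..5: 39 F7 64 7C.
In little-endian order the low byte comes first in memory.
Reassemble most-significant byte first: 7C 64 F7 39 → 0x7C64F739.
0x7C64F739 = 2086991673.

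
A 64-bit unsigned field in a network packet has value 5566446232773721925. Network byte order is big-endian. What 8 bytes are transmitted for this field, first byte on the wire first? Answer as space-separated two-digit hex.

5566446232773721925 in hexadecimal, padded to 64 bits, is 0x4D3FFD5B3DC9FF45.
Split into bytes (most-significant first): 4D 3F FD 5B 3D C9 FF 45.
In big-endian order the high byte comes first in memory.
So the memory order matches the most-significant-first order: 4D 3F FD 5B 3D C9 FF 45.

4D 3F FD 5B 3D C9 FF 45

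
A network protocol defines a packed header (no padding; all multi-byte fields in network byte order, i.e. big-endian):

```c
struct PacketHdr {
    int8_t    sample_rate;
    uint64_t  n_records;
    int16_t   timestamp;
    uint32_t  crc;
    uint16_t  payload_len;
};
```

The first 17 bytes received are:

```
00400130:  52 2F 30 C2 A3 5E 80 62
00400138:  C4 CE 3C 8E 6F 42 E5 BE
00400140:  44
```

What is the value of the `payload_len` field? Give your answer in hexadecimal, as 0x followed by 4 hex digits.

0xBE44

`payload_len` follows `sample_rate` (1 B), `n_records` (8 B), `timestamp` (2 B), `crc` (4 B), so it starts at offset 1 + 8 + 2 + 4 = 15 and occupies 2 bytes.
Bytes at offsets 15..16: BE 44.
Big-endian stores the most-significant byte at the lowest address.
The bytes are already most-significant first: 0xBE44.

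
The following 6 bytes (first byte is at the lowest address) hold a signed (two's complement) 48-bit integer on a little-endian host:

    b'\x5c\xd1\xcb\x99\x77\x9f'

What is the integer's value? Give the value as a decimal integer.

-106138946514596

Little-endian: lowest address holds the least-significant byte.
Reassemble most-significant byte first: 9F 77 99 CB D1 5C → 0x9F7799CBD15C.
Top bit is set, so as a signed 48-bit value this is 0x9F7799CBD15C − 2^48 = -106138946514596.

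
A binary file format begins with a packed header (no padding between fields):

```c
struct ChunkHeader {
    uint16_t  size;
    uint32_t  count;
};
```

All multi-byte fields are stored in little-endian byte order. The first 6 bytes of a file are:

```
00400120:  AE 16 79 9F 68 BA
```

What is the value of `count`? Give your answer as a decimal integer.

`count` follows `size` (2 bytes), so it starts at byte offset 2 and occupies 4 bytes.
Bytes at offsets 2..5: 79 9F 68 BA.
Little-endian stores the least-significant byte at the lowest address.
Reassemble most-significant byte first: BA 68 9F 79 → 0xBA689F79.
0xBA689F79 = 3127418745.

3127418745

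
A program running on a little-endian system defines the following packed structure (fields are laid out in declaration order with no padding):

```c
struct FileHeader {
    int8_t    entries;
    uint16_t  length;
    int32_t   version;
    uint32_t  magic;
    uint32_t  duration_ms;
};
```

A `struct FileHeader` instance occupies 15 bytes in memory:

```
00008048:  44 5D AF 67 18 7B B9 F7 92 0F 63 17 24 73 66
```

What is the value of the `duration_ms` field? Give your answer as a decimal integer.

1718821911

`duration_ms` follows `entries` (1 B), `length` (2 B), `version` (4 B), `magic` (4 B), so it starts at offset 1 + 2 + 4 + 4 = 11 and occupies 4 bytes.
Bytes at offsets 11..14: 17 24 73 66.
Little-endian: lowest address holds the least-significant byte.
Reassemble most-significant byte first: 66 73 24 17 → 0x66732417.
0x66732417 = 1718821911.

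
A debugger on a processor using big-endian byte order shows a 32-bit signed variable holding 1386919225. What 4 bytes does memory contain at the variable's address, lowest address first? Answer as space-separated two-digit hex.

52 AA B5 39

1386919225 in hexadecimal, padded to 32 bits, is 0x52AAB539.
Split into bytes (most-significant first): 52 AA B5 39.
Big-endian stores the most-significant byte at the lowest address.
So the memory order matches the most-significant-first order: 52 AA B5 39.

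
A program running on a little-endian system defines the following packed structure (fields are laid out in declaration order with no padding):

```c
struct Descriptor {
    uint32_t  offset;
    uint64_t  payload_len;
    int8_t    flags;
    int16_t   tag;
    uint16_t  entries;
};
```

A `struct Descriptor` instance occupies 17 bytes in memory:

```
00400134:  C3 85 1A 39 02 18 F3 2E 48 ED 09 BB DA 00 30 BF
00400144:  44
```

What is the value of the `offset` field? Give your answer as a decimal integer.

958039491

`offset` is the first field, at byte offset 0, occupying 4 bytes.
Bytes at offsets 0..3: C3 85 1A 39.
Little-endian stores the least-significant byte at the lowest address.
Reassemble most-significant byte first: 39 1A 85 C3 → 0x391A85C3.
0x391A85C3 = 958039491.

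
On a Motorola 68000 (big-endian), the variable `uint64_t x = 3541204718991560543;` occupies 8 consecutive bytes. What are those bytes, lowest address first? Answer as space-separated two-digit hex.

3541204718991560543 in hexadecimal, padded to 64 bits, is 0x3124E2EE086DCF5F.
Split into bytes (most-significant first): 31 24 E2 EE 08 6D CF 5F.
In big-endian order the high byte comes first in memory.
So the memory order matches the most-significant-first order: 31 24 E2 EE 08 6D CF 5F.

31 24 E2 EE 08 6D CF 5F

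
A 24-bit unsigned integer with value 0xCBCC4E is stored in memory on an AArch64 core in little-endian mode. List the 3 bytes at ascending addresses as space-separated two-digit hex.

Split into bytes (most-significant first): CB CC 4E.
Little-endian: lowest address holds the least-significant byte.
So at ascending addresses the bytes are 4E CC CB.

4E CC CB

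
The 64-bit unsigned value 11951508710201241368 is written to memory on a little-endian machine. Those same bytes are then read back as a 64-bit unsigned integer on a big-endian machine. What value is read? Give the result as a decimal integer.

11951508710201241368 in 64-bit hexadecimal is 0xA5DC49D9A1882F18.
Stored little-endian, the bytes at ascending addresses are 18 2F 88 A1 D9 49 DC A5.
Read back as big-endian, the last byte is least significant, giving 0x182F88A1D949DCA5.
0x182F88A1D949DCA5 = 1742761809532279973.

1742761809532279973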